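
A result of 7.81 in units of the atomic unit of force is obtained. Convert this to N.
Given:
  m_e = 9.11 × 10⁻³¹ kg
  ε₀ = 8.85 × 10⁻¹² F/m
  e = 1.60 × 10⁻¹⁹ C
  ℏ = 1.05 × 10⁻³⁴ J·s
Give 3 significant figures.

One atomic unit of force: F_au = E_h/a₀ = m_e²e⁶/((4πε₀)³ℏ⁴) = 8.33 × 10⁻⁸ N.
7.81 × 8.33 × 10⁻⁸ N = 6.50 × 10⁻⁷ N

6.50 × 10⁻⁷ N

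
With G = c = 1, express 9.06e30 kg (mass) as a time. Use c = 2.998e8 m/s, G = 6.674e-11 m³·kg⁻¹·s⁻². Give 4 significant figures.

2.244e-5 s

Mass → time via G/c³.
9.06e30 kg × (G/c³) = 2.244e-5 s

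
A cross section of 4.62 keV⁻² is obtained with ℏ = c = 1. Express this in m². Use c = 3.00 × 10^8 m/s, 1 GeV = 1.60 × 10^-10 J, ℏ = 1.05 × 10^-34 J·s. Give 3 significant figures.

1.79 × 10^-19 m²

Area is [L]² = [E]⁻²·(ℏc)²; restore (ℏc)².
1 GeV⁻² → (ℏc)² × (1 GeV in J)⁻² = 3.88 × 10^-32 m².
Convert the energy scale: 4.62 keV⁻² = 4.62 × 10^12 GeV⁻².
Result: 4.62 × 10^12 × 3.88 × 10^-32 = 1.79 × 10^-19 m².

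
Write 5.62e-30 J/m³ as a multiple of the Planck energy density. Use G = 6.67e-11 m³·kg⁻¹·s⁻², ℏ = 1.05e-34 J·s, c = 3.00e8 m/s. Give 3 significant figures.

1.20e-143

Planck energy density: u_P = c⁷/(ℏG²) = 4.68e113 J/m³.
5.62e-30 / 4.68e113 = 1.20e-143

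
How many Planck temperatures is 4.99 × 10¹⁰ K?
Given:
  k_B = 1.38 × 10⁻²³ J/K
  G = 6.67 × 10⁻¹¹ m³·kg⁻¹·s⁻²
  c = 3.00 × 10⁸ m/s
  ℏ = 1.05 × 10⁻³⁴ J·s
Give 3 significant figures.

3.52 × 10⁻²²

Planck temperature: T_P = √(ℏc⁵/G) / k_B = 1.42 × 10³² K.
4.99 × 10¹⁰ / 1.42 × 10³² = 3.52 × 10⁻²²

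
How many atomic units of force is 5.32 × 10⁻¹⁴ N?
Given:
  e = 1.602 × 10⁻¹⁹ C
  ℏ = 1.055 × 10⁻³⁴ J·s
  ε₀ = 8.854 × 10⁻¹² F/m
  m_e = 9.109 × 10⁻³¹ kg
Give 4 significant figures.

6.472 × 10⁻⁷

atomic unit of force: F_au = E_h/a₀ = m_e²e⁶/((4πε₀)³ℏ⁴) = 8.220 × 10⁻⁸ N.
5.32 × 10⁻¹⁴ / 8.220 × 10⁻⁸ = 6.472 × 10⁻⁷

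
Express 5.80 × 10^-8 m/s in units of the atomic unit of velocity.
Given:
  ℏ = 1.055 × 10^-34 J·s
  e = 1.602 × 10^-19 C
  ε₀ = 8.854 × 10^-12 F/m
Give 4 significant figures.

2.653 × 10^-14

atomic unit of velocity: v_au = e²/(4πε₀ℏ) = 2.186 × 10^6 m/s.
5.80 × 10^-8 / 2.186 × 10^6 = 2.653 × 10^-14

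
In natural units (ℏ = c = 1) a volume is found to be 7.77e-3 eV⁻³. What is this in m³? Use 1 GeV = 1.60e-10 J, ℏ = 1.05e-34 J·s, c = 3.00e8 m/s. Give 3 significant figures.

Volume is [L]³ = [E]⁻³·(ℏc)³.
1 GeV⁻³ → (ℏc)³ × (1 GeV in J)⁻³ = 7.63e-48 m³.
Convert the energy scale: 7.77e-3 eV⁻³ = 7.77e24 GeV⁻³.
Result: 7.77e24 × 7.63e-48 = 5.93e-23 m³.

5.93e-23 m³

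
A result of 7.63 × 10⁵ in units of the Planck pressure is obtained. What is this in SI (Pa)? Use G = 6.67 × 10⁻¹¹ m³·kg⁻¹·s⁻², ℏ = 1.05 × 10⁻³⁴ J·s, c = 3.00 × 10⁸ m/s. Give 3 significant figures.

One Planck pressure: p_P = c⁷/(ℏG²) = 4.68 × 10¹¹³ Pa.
7.63 × 10⁵ × 4.68 × 10¹¹³ Pa = 3.57 × 10¹¹⁹ Pa

3.57 × 10¹¹⁹ Pa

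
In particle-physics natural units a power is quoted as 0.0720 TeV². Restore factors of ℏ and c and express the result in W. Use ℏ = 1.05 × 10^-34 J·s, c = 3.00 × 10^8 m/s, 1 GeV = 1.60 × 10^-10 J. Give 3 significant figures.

1.76 × 10^19 W

Power is [E]/[T] = [E]²/ℏ.
1 GeV² → 1/ℏ × (1 GeV in J)² = 2.44 × 10^14 W.
Convert the energy scale: 0.0720 TeV² = 7.20 × 10^4 GeV².
Result: 7.20 × 10^4 × 2.44 × 10^14 = 1.76 × 10^19 W.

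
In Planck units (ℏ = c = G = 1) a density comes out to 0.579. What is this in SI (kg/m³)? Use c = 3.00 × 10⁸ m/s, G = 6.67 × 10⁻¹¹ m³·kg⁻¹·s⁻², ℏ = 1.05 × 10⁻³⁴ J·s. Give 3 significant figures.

One Planck density: ρ_P = c⁵/(ℏG²) = 5.20 × 10⁹⁶ kg/m³.
0.579 × 5.20 × 10⁹⁶ kg/m³ = 3.01 × 10⁹⁶ kg/m³

3.01 × 10⁹⁶ kg/m³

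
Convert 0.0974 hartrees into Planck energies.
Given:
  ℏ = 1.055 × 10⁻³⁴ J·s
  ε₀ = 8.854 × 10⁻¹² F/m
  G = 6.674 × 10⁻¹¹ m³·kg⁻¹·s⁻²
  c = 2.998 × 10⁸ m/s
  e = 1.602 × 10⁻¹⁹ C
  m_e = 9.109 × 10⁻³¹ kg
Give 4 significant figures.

hartree: E_h = m_e e⁴/(4πε₀ℏ)² = 4.354 × 10⁻¹⁸ J
Planck energy: E_P = √(ℏc⁵/G) = 1.957 × 10⁹ J
0.0974 × 4.354 × 10⁻¹⁸ / 1.957 × 10⁹ = 2.168 × 10⁻²⁸

2.168 × 10⁻²⁸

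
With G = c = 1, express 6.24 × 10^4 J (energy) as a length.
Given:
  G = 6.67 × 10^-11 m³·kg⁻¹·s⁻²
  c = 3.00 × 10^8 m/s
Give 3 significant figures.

Energy → length via G/c⁴.
6.24 × 10^4 J × (G/c⁴) = 5.14 × 10^-40 m

5.14 × 10^-40 m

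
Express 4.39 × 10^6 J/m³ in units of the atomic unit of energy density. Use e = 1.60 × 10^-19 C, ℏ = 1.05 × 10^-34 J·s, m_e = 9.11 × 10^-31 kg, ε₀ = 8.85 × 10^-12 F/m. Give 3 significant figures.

atomic unit of energy density: u_au = E_h/a₀³ = m_e⁴e¹⁰/((4πε₀)⁵ℏ⁸) = 3.01 × 10^13 J/m³.
4.39 × 10^6 / 3.01 × 10^13 = 1.46 × 10^-7

1.46 × 10^-7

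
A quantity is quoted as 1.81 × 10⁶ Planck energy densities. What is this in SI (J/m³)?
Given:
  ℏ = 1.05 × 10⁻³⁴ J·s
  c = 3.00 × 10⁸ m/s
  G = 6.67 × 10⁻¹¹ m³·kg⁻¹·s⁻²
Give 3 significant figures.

8.47 × 10¹¹⁹ J/m³

One Planck energy density: u_P = c⁷/(ℏG²) = 4.68 × 10¹¹³ J/m³.
1.81 × 10⁶ × 4.68 × 10¹¹³ J/m³ = 8.47 × 10¹¹⁹ J/m³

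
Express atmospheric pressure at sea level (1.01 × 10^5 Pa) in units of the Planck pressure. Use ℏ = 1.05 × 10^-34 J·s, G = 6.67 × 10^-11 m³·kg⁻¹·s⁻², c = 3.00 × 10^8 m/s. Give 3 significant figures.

2.16 × 10^-109

Planck pressure: p_P = c⁷/(ℏG²) = 4.68 × 10^113 Pa.
1.01 × 10^5 / 4.68 × 10^113 = 2.16 × 10^-109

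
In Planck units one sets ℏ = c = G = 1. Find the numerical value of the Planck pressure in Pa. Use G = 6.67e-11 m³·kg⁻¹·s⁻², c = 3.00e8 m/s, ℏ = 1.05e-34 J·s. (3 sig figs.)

4.68e113 Pa

p_P = c⁷/(ℏG²)
  = 2.19e59 / 4.67e-55
  = 4.68e113 Pa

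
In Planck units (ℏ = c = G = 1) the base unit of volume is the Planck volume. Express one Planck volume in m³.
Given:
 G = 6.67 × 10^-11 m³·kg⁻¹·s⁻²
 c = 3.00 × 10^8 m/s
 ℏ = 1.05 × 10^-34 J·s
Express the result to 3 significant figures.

4.18 × 10^-105 m³

V_P = (ℏG/c³)^(3/2)
  = √(1.75 × 10^-209)
  = 4.18 × 10^-105 m³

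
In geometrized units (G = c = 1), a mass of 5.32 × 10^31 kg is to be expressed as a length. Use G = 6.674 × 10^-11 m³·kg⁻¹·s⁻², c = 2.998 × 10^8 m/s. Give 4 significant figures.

3.950 × 10^4 m

In G = c = 1 units mass has dimensions of length; the conversion factor is G/c².
5.32 × 10^31 kg × (G/c²) = 3.950 × 10^4 m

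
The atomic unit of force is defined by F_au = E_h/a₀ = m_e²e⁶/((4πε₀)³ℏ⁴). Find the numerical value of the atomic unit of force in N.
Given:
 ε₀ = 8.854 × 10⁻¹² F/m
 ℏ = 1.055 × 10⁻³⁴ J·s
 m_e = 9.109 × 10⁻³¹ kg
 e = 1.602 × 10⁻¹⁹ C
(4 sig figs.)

8.220 × 10⁻⁸ N

F_au = E_h/a₀ = m_e²e⁶/((4πε₀)³ℏ⁴)
E_h = 4.354 × 10⁻¹⁸ J
a₀ = 5.297 × 10⁻¹¹ m
E_h/a₀ = 8.220 × 10⁻⁸ N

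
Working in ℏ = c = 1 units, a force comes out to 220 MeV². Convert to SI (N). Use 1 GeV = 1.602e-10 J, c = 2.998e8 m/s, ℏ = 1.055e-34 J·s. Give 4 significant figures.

178.5 N

Force is [E]/[L] = [E]²/(ℏc); restore (ℏc)⁻¹.
1 GeV² → 1/(ℏc) × (1 GeV in J)² = 8.114e5 N.
Convert the energy scale: 220 MeV² = 2.20e-4 GeV².
Result: 2.20e-4 × 8.114e5 = 178.5 N.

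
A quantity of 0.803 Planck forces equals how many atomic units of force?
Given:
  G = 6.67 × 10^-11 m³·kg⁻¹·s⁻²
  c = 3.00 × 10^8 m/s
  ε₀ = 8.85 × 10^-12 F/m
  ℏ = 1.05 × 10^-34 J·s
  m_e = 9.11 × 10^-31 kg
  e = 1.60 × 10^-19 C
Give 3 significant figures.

Planck force: F_P = c⁴/G = 1.21 × 10^44 N
atomic unit of force: F_au = E_h/a₀ = m_e²e⁶/((4πε₀)³ℏ⁴) = 8.33 × 10^-8 N
0.803 × 1.21 × 10^44 / 8.33 × 10^-8 = 1.17 × 10^51

1.17 × 10^51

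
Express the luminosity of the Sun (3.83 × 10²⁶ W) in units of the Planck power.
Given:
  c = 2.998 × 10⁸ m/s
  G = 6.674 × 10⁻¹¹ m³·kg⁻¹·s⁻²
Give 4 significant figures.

Planck power: P_P = c⁵/G = 3.629 × 10⁵² W.
3.83 × 10²⁶ / 3.629 × 10⁵² = 1.055 × 10⁻²⁶

1.055 × 10⁻²⁶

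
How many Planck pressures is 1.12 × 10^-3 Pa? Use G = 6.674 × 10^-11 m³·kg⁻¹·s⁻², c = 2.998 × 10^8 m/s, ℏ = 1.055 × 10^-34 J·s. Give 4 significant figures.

2.418 × 10^-117

Planck pressure: p_P = c⁷/(ℏG²) = 4.632 × 10^113 Pa.
1.12 × 10^-3 / 4.632 × 10^113 = 2.418 × 10^-117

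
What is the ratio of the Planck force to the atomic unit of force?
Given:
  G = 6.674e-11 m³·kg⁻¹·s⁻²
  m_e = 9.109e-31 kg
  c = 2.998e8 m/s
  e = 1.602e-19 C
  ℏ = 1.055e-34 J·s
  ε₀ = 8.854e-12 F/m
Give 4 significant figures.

Planck force: F_P = c⁴/G = 1.210e44 N
atomic unit of force: F_au = E_h/a₀ = m_e²e⁶/((4πε₀)³ℏ⁴) = 8.220e-8 N
ratio = 1.210e44 / 8.220e-8 = 1.473e51

1.473e51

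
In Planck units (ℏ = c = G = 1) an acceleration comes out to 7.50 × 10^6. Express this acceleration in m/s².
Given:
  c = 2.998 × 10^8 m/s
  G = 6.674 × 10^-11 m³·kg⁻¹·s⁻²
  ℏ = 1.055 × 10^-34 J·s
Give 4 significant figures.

One Planck acceleration: a_P = √(c⁷/(ℏG)) = 5.560 × 10^51 m/s².
7.50 × 10^6 × 5.560 × 10^51 m/s² = 4.170 × 10^58 m/s²

4.170 × 10^58 m/s²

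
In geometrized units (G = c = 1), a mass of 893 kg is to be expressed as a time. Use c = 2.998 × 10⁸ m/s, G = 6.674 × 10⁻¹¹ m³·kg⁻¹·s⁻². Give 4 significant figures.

2.212 × 10⁻³³ s

Mass → time via G/c³.
893 kg × (G/c³) = 2.212 × 10⁻³³ s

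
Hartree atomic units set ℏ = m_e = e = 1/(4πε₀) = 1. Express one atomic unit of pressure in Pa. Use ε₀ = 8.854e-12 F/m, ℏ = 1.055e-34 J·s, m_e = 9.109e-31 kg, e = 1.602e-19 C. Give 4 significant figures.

2.929e13 Pa

The unique combination of the constants set to 1 with dimensions of pressure is P_au = E_h/a₀³ = m_e⁴e¹⁰/((4πε₀)⁵ℏ⁸).
E_h = 4.354e-18 J
a₀ = 5.297e-11 m
E_h/a₀³ = 2.929e13 Pa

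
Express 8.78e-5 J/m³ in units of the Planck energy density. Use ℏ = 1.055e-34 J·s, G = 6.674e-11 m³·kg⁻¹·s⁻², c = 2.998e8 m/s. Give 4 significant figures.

Planck energy density: u_P = c⁷/(ℏG²) = 4.632e113 J/m³.
8.78e-5 / 4.632e113 = 1.895e-118

1.895e-118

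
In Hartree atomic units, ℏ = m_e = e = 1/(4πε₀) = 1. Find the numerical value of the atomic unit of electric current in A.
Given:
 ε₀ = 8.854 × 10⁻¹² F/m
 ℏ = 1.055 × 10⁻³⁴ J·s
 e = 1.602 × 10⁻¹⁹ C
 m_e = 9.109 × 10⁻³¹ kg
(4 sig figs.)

6.612 × 10⁻³ A

From ℏ = m_e = e = 1/(4πε₀) = 1 the current scale is I_au = e E_h/ℏ = m_e e⁵/((4πε₀)²ℏ³).
E_h = 4.354 × 10⁻¹⁸ J
e·E_h/ℏ = 6.612 × 10⁻³ A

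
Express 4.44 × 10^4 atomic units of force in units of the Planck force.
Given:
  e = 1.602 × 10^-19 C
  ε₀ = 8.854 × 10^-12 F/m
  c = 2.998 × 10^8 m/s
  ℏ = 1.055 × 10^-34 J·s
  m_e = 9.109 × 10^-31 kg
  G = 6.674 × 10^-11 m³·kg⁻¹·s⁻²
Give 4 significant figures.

atomic unit of force: F_au = E_h/a₀ = m_e²e⁶/((4πε₀)³ℏ⁴) = 8.220 × 10^-8 N
Planck force: F_P = c⁴/G = 1.210 × 10^44 N
4.44 × 10^4 × 8.220 × 10^-8 / 1.210 × 10^44 = 3.015 × 10^-47

3.015 × 10^-47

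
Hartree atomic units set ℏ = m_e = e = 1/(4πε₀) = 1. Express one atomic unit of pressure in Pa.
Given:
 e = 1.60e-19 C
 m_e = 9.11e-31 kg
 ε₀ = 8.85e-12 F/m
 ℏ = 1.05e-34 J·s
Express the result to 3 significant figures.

3.01e13 Pa

The unique combination of the constants set to 1 with dimensions of pressure is P_au = E_h/a₀³ = m_e⁴e¹⁰/((4πε₀)⁵ℏ⁸).
E_h = 4.38e-18 J
a₀ = 5.26e-11 m
E_h/a₀³ = 3.01e13 Pa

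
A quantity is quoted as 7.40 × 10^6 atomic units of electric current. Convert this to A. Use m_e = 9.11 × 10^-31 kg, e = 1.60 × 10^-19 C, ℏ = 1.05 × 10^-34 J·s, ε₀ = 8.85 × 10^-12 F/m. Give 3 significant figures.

One atomic unit of electric current: I_au = e E_h/ℏ = m_e e⁵/((4πε₀)²ℏ³) = 6.67 × 10^-3 A.
7.40 × 10^6 × 6.67 × 10^-3 A = 4.94 × 10^4 A

4.94 × 10^4 A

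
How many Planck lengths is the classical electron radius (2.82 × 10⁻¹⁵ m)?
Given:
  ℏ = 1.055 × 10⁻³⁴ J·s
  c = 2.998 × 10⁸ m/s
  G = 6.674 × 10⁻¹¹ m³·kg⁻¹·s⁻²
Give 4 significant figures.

Planck length: ℓ_P = √(ℏG/c³) = 1.616 × 10⁻³⁵ m.
2.82 × 10⁻¹⁵ / 1.616 × 10⁻³⁵ = 1.745 × 10²⁰

1.745 × 10²⁰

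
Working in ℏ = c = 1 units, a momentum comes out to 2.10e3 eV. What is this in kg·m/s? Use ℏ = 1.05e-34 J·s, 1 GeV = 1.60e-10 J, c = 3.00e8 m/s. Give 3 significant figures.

1.12e-24 kg·m/s

Momentum is [E]/c; divide by c.
1 GeV → 1/c × (1 GeV in J) = 5.33e-19 kg·m/s.
Convert the energy scale: 2.10e3 eV = 2.10e-6 GeV.
Result: 2.10e-6 × 5.33e-19 = 1.12e-24 kg·m/s.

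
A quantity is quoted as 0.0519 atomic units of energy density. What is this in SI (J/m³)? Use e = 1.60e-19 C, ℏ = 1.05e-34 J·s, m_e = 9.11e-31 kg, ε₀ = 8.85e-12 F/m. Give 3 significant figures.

1.56e12 J/m³

One atomic unit of energy density: u_au = E_h/a₀³ = m_e⁴e¹⁰/((4πε₀)⁵ℏ⁸) = 3.01e13 J/m³.
0.0519 × 3.01e13 J/m³ = 1.56e12 J/m³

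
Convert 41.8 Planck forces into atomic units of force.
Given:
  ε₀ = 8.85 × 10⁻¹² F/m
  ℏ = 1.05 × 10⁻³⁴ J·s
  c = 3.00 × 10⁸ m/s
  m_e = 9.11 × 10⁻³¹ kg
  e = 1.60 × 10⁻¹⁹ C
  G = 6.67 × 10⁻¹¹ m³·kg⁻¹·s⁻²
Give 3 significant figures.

Planck force: F_P = c⁴/G = 1.21 × 10⁴⁴ N
atomic unit of force: F_au = E_h/a₀ = m_e²e⁶/((4πε₀)³ℏ⁴) = 8.33 × 10⁻⁸ N
41.8 × 1.21 × 10⁴⁴ / 8.33 × 10⁻⁸ = 6.10 × 10⁵²

6.10 × 10⁵²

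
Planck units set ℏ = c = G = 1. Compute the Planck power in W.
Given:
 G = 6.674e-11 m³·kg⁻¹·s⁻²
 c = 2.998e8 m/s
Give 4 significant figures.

3.629e52 W

The unique combination of the constants set to 1 with dimensions of power is P_P = c⁵/G.
  = 2.422e42 / 6.674e-11
  = 3.629e52 W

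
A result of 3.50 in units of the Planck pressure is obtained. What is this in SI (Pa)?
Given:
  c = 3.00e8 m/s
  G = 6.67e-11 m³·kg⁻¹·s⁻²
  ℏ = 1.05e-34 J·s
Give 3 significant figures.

1.64e114 Pa

One Planck pressure: p_P = c⁷/(ℏG²) = 4.68e113 Pa.
3.50 × 4.68e113 Pa = 1.64e114 Pa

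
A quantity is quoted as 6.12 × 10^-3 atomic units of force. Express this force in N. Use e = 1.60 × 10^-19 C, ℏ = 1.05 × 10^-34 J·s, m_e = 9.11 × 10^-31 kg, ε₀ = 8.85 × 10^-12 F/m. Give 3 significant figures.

One atomic unit of force: F_au = E_h/a₀ = m_e²e⁶/((4πε₀)³ℏ⁴) = 8.33 × 10^-8 N.
6.12 × 10^-3 × 8.33 × 10^-8 N = 5.10 × 10^-10 N

5.10 × 10^-10 N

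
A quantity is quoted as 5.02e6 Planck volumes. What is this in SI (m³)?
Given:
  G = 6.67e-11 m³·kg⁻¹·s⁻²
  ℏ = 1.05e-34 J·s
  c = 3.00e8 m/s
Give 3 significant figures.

One Planck volume: V_P = (ℏG/c³)^(3/2) = 4.18e-105 m³.
5.02e6 × 4.18e-105 m³ = 2.10e-98 m³

2.10e-98 m³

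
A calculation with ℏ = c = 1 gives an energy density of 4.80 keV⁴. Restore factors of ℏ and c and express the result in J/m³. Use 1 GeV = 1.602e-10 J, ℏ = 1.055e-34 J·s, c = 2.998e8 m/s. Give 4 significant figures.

[E]/[L]³ = [E]⁴/(ℏc)³; restore (ℏc)⁻³.
1 GeV⁴ → 1/(ℏc)³ × (1 GeV in J)⁴ = 2.082e37 J/m³.
Convert the energy scale: 4.80 keV⁴ = 4.80e-24 GeV⁴.
Result: 4.80e-24 × 2.082e37 = 9.992e13 J/m³.

9.992e13 J/m³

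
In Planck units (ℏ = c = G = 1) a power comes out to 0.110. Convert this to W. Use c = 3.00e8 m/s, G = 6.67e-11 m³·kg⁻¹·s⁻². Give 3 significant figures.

One Planck power: P_P = c⁵/G = 3.64e52 W.
0.110 × 3.64e52 W = 4.01e51 W

4.01e51 W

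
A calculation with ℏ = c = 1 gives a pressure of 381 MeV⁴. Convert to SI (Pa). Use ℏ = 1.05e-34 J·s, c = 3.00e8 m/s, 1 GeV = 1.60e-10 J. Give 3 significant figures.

7.99e27 Pa

Pressure is [E]/[L]³ = [E]⁴/(ℏc)³.
1 GeV⁴ → 1/(ℏc)³ × (1 GeV in J)⁴ = 2.10e37 Pa.
Convert the energy scale: 381 MeV⁴ = 3.81e-10 GeV⁴.
Result: 3.81e-10 × 2.10e37 = 7.99e27 Pa.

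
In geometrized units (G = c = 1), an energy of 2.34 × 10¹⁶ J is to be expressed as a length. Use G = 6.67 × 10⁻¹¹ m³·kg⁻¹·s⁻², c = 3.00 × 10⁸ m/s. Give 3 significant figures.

1.93 × 10⁻²⁸ m

Energy → length via G/c⁴.
2.34 × 10¹⁶ J × (G/c⁴) = 1.93 × 10⁻²⁸ m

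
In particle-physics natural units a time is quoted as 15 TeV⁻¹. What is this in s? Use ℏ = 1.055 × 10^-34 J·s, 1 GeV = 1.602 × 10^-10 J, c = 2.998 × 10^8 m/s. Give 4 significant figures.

9.878 × 10^-27 s

A time is [E]⁻¹ in ℏ=c=1; restore one factor of ℏ.
1 GeV⁻¹ → ℏ × (1 GeV in J)⁻¹ = 6.586 × 10^-25 s.
Convert the energy scale: 15 TeV⁻¹ = 0.0150 GeV⁻¹.
Result: 0.0150 × 6.586 × 10^-25 = 9.878 × 10^-27 s.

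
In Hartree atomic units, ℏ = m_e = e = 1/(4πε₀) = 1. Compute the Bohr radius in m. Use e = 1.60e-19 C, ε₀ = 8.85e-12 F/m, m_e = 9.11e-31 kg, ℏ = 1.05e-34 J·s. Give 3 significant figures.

Dimensional analysis gives a₀ = 4πε₀ℏ²/(m_e e²).
  = 1.23e-78 / 2.33e-68
  = 5.26e-11 m

5.26e-11 m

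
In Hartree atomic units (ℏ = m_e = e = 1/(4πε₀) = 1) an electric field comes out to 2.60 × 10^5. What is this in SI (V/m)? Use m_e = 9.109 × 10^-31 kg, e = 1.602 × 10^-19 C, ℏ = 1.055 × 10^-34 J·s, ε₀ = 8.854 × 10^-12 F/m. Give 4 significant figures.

1.334 × 10^17 V/m

One atomic unit of electric field: E_au = E_h/(e a₀) = m_e²e⁵/((4πε₀)³ℏ⁴) = 5.131 × 10^11 V/m.
2.60 × 10^5 × 5.131 × 10^11 V/m = 1.334 × 10^17 V/m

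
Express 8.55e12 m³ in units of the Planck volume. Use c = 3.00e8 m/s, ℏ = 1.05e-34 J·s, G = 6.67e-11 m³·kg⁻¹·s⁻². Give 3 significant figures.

Planck volume: V_P = (ℏG/c³)^(3/2) = 4.18e-105 m³.
8.55e12 / 4.18e-105 = 2.05e117

2.05e117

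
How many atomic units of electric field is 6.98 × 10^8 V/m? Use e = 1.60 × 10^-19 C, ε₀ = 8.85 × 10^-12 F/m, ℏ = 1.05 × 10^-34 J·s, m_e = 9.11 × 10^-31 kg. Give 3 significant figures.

atomic unit of electric field: E_au = E_h/(e a₀) = m_e²e⁵/((4πε₀)³ℏ⁴) = 5.20 × 10^11 V/m.
6.98 × 10^8 / 5.20 × 10^11 = 1.34 × 10^-3

1.34 × 10^-3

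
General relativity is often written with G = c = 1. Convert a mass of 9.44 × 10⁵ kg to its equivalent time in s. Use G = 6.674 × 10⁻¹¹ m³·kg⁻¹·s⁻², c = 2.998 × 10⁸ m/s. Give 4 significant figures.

2.338 × 10⁻³⁰ s

Mass → time via G/c³.
9.44 × 10⁵ kg × (G/c³) = 2.338 × 10⁻³⁰ s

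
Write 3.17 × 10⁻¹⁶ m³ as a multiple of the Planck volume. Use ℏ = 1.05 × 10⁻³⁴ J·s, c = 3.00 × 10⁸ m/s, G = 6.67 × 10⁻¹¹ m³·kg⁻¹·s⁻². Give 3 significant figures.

7.59 × 10⁸⁸

Planck volume: V_P = (ℏG/c³)^(3/2) = 4.18 × 10⁻¹⁰⁵ m³.
3.17 × 10⁻¹⁶ / 4.18 × 10⁻¹⁰⁵ = 7.59 × 10⁸⁸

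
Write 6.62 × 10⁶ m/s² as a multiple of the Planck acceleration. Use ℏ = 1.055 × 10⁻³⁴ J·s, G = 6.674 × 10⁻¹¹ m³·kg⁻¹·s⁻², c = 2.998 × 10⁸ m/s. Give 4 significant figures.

1.191 × 10⁻⁴⁵

Planck acceleration: a_P = √(c⁷/(ℏG)) = 5.560 × 10⁵¹ m/s².
6.62 × 10⁶ / 5.560 × 10⁵¹ = 1.191 × 10⁻⁴⁵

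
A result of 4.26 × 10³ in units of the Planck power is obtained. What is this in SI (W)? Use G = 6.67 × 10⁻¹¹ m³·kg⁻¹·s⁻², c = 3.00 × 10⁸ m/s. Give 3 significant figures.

One Planck power: P_P = c⁵/G = 3.64 × 10⁵² W.
4.26 × 10³ × 3.64 × 10⁵² W = 1.55 × 10⁵⁶ W

1.55 × 10⁵⁶ W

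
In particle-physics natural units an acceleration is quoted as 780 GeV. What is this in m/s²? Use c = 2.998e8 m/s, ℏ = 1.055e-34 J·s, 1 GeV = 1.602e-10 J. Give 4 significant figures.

Acceleration is [L]/[T]² = c·[E]/ℏ.
1 GeV → c/ℏ × (1 GeV in J) = 4.552e32 m/s².
Result: 780 × 4.552e32 = 3.551e35 m/s².

3.551e35 m/s²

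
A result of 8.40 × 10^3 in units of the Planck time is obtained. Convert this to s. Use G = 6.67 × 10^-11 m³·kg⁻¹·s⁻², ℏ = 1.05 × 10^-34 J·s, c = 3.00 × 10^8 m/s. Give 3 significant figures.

One Planck time: t_P = √(ℏG/c⁵) = 5.37 × 10^-44 s.
8.40 × 10^3 × 5.37 × 10^-44 s = 4.51 × 10^-40 s

4.51 × 10^-40 s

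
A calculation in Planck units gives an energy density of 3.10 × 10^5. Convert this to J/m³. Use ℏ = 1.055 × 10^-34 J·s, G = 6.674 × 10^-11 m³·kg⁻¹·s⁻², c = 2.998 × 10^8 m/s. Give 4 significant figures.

1.436 × 10^119 J/m³

One Planck energy density: u_P = c⁷/(ℏG²) = 4.632 × 10^113 J/m³.
3.10 × 10^5 × 4.632 × 10^113 J/m³ = 1.436 × 10^119 J/m³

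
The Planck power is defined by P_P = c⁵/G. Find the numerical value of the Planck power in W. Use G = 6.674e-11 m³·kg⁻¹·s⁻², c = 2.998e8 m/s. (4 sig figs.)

3.629e52 W

P_P = c⁵/G
  = 2.422e42 / 6.674e-11
  = 3.629e52 W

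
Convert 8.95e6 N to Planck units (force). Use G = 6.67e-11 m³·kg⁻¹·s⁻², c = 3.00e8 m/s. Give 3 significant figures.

7.37e-38

Planck force: F_P = c⁴/G = 1.21e44 N.
8.95e6 / 1.21e44 = 7.37e-38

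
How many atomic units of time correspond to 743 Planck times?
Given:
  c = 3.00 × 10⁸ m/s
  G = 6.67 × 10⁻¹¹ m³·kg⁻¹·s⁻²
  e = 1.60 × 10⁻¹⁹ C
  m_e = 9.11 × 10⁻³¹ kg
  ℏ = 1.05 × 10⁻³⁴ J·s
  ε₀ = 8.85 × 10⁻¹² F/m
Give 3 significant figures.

1.66 × 10⁻²⁴

Planck time: t_P = √(ℏG/c⁵) = 5.37 × 10⁻⁴⁴ s
atomic unit of time: τ_au = (4πε₀)²ℏ³/(m_e e⁴) = 2.40 × 10⁻¹⁷ s
743 × 5.37 × 10⁻⁴⁴ / 2.40 × 10⁻¹⁷ = 1.66 × 10⁻²⁴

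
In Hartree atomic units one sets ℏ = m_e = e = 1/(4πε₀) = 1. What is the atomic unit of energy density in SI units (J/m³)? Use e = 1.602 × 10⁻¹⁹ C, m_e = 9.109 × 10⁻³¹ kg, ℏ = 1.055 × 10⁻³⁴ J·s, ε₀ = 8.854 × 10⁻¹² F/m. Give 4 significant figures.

2.929 × 10¹³ J/m³

u_au = E_h/a₀³ = m_e⁴e¹⁰/((4πε₀)⁵ℏ⁸)
E_h = 4.354 × 10⁻¹⁸ J
a₀ = 5.297 × 10⁻¹¹ m
E_h/a₀³ = 2.929 × 10¹³ J/m³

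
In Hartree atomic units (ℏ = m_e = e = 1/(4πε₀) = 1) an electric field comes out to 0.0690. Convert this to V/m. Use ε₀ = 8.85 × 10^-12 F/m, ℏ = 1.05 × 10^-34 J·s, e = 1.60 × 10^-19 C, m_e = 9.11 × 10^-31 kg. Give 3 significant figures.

3.59 × 10^10 V/m

One atomic unit of electric field: E_au = E_h/(e a₀) = m_e²e⁵/((4πε₀)³ℏ⁴) = 5.20 × 10^11 V/m.
0.0690 × 5.20 × 10^11 V/m = 3.59 × 10^10 V/m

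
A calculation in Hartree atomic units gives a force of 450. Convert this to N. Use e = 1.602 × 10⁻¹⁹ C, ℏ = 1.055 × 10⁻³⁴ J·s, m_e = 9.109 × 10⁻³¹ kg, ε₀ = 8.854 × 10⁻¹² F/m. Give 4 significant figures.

3.699 × 10⁻⁵ N

One atomic unit of force: F_au = E_h/a₀ = m_e²e⁶/((4πε₀)³ℏ⁴) = 8.220 × 10⁻⁸ N.
450 × 8.220 × 10⁻⁸ N = 3.699 × 10⁻⁵ N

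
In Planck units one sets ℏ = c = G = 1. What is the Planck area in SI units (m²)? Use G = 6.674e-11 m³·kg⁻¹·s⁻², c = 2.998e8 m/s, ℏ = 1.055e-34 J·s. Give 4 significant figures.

2.613e-70 m²

A_P = ℏG/c³
  = 7.041e-45 / 2.695e25
  = 2.613e-70 m²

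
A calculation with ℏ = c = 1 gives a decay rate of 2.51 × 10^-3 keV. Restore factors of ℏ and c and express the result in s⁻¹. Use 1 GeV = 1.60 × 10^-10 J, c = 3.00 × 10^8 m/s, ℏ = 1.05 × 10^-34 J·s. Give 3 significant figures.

A rate is [E]/ℏ; divide by ℏ.
1 GeV → 1/ℏ × (1 GeV in J) = 1.52 × 10^24 s⁻¹.
Convert the energy scale: 2.51 × 10^-3 keV = 2.51 × 10^-9 GeV.
Result: 2.51 × 10^-9 × 1.52 × 10^24 = 3.82 × 10^15 s⁻¹.

3.82 × 10^15 s⁻¹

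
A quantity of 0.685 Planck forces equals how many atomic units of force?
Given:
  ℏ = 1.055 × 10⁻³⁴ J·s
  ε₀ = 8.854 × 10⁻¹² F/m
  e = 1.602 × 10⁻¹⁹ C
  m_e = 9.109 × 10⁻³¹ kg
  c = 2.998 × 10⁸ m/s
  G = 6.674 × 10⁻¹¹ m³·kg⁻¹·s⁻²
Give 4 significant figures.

Planck force: F_P = c⁴/G = 1.210 × 10⁴⁴ N
atomic unit of force: F_au = E_h/a₀ = m_e²e⁶/((4πε₀)³ℏ⁴) = 8.220 × 10⁻⁸ N
0.685 × 1.210 × 10⁴⁴ / 8.220 × 10⁻⁸ = 1.009 × 10⁵¹

1.009 × 10⁵¹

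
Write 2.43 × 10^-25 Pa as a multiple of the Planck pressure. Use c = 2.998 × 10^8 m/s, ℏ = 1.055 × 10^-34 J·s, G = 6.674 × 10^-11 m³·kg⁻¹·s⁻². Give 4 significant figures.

Planck pressure: p_P = c⁷/(ℏG²) = 4.632 × 10^113 Pa.
2.43 × 10^-25 / 4.632 × 10^113 = 5.246 × 10^-139

5.246 × 10^-139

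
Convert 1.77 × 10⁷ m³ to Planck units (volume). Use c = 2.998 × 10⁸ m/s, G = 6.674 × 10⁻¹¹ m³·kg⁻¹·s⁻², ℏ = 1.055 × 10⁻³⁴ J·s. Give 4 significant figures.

4.190 × 10¹¹¹

Planck volume: V_P = (ℏG/c³)^(3/2) = 4.224 × 10⁻¹⁰⁵ m³.
1.77 × 10⁷ / 4.224 × 10⁻¹⁰⁵ = 4.190 × 10¹¹¹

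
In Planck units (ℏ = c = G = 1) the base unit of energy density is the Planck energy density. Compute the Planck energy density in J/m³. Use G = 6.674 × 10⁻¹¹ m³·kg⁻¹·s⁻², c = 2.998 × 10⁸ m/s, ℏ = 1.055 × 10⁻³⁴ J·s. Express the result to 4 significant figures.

4.632 × 10¹¹³ J/m³

u_P = c⁷/(ℏG²)
  = 2.177 × 10⁵⁹ / 4.699 × 10⁻⁵⁵
  = 4.632 × 10¹¹³ J/m³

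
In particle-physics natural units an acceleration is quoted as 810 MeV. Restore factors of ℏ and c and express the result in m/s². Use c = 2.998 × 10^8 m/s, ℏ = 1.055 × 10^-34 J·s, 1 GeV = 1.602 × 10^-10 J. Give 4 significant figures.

3.687 × 10^32 m/s²

Acceleration is [L]/[T]² = c·[E]/ℏ.
1 GeV → c/ℏ × (1 GeV in J) = 4.552 × 10^32 m/s².
Convert the energy scale: 810 MeV = 0.810 GeV.
Result: 0.810 × 4.552 × 10^32 = 3.687 × 10^32 m/s².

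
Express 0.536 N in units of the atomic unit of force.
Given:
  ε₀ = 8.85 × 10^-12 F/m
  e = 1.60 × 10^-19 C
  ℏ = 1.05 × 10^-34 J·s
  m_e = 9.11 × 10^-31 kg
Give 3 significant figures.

atomic unit of force: F_au = E_h/a₀ = m_e²e⁶/((4πε₀)³ℏ⁴) = 8.33 × 10^-8 N.
0.536 / 8.33 × 10^-8 = 6.44 × 10^6

6.44 × 10^6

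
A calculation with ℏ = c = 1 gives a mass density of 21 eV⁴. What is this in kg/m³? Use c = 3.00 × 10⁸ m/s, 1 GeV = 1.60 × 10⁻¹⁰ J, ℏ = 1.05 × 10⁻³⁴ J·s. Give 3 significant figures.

4.89 × 10⁻¹⁵ kg/m³

Mass density is [E]/(c²[L]³) = [E]⁴/(ℏ³c⁵).
1 GeV⁴ → 1/(ℏ³c⁵) × (1 GeV in J)⁴ = 2.33 × 10²⁰ kg/m³.
Convert the energy scale: 21 eV⁴ = 2.10 × 10⁻³⁵ GeV⁴.
Result: 2.10 × 10⁻³⁵ × 2.33 × 10²⁰ = 4.89 × 10⁻¹⁵ kg/m³.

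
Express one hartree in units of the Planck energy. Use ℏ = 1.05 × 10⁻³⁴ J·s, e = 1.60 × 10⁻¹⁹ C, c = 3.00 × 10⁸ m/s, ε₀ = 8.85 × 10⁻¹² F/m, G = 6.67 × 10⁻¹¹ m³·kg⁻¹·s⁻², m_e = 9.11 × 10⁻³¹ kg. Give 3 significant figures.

2.24 × 10⁻²⁷

hartree: E_h = m_e e⁴/(4πε₀ℏ)² = 4.38 × 10⁻¹⁸ J
Planck energy: E_P = √(ℏc⁵/G) = 1.96 × 10⁹ J
ratio = 4.38 × 10⁻¹⁸ / 1.96 × 10⁹ = 2.24 × 10⁻²⁷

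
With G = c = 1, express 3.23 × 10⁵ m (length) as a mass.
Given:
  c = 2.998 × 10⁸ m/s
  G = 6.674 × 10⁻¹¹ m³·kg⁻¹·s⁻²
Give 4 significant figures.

4.350 × 10³² kg

Length → mass via c²/G.
3.23 × 10⁵ m × (c²/G) = 4.350 × 10³² kg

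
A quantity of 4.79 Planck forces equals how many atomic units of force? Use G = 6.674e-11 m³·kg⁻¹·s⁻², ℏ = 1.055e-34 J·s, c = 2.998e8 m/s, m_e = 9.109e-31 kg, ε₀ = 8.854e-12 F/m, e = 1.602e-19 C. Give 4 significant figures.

Planck force: F_P = c⁴/G = 1.210e44 N
atomic unit of force: F_au = E_h/a₀ = m_e²e⁶/((4πε₀)³ℏ⁴) = 8.220e-8 N
4.79 × 1.210e44 / 8.220e-8 = 7.054e51

7.054e51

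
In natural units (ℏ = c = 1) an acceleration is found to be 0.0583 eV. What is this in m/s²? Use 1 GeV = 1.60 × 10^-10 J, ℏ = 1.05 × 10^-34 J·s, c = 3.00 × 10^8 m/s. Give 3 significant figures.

2.67 × 10^22 m/s²

Acceleration is [L]/[T]² = c·[E]/ℏ.
1 GeV → c/ℏ × (1 GeV in J) = 4.57 × 10^32 m/s².
Convert the energy scale: 0.0583 eV = 5.83 × 10^-11 GeV.
Result: 5.83 × 10^-11 × 4.57 × 10^32 = 2.67 × 10^22 m/s².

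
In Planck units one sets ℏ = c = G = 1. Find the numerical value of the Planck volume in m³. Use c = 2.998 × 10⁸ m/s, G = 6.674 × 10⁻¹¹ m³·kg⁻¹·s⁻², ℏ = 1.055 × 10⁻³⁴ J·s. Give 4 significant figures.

V_P = (ℏG/c³)^(3/2)
  = √(1.784 × 10⁻²⁰⁹)
  = 4.224 × 10⁻¹⁰⁵ m³

4.224 × 10⁻¹⁰⁵ m³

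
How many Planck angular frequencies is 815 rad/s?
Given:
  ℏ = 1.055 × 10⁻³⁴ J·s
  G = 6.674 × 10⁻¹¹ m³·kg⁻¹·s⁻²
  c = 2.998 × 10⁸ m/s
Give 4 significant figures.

4.394 × 10⁻⁴¹

Planck angular frequency: ω_P = √(c⁵/(ℏG)) = 1.855 × 10⁴³ rad/s.
815 / 1.855 × 10⁴³ = 4.394 × 10⁻⁴¹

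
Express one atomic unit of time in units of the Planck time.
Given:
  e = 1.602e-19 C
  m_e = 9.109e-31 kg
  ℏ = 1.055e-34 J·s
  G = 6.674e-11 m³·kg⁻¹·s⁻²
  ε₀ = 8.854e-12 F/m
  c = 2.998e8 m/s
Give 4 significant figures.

atomic unit of time: τ_au = (4πε₀)²ℏ³/(m_e e⁴) = 2.423e-17 s
Planck time: t_P = √(ℏG/c⁵) = 5.392e-44 s
ratio = 2.423e-17 / 5.392e-44 = 4.494e26

4.494e26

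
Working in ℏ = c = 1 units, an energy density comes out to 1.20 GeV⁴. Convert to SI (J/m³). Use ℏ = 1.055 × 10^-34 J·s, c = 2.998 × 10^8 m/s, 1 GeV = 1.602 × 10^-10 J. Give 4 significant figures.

[E]/[L]³ = [E]⁴/(ℏc)³; restore (ℏc)⁻³.
1 GeV⁴ → 1/(ℏc)³ × (1 GeV in J)⁴ = 2.082 × 10^37 J/m³.
Result: 1.20 × 2.082 × 10^37 = 2.498 × 10^37 J/m³.

2.498 × 10^37 J/m³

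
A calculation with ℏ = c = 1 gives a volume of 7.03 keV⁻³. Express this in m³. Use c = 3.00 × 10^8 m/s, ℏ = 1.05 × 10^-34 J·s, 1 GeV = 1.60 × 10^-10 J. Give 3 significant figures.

5.36 × 10^-29 m³

Volume is [L]³ = [E]⁻³·(ℏc)³.
1 GeV⁻³ → (ℏc)³ × (1 GeV in J)⁻³ = 7.63 × 10^-48 m³.
Convert the energy scale: 7.03 keV⁻³ = 7.03 × 10^18 GeV⁻³.
Result: 7.03 × 10^18 × 7.63 × 10^-48 = 5.36 × 10^-29 m³.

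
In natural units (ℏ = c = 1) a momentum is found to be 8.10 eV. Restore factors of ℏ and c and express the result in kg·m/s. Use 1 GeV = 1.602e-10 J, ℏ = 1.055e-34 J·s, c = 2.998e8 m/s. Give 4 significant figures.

Momentum is [E]/c; divide by c.
1 GeV → 1/c × (1 GeV in J) = 5.344e-19 kg·m/s.
Convert the energy scale: 8.10 eV = 8.10e-9 GeV.
Result: 8.10e-9 × 5.344e-19 = 4.328e-27 kg·m/s.

4.328e-27 kg·m/s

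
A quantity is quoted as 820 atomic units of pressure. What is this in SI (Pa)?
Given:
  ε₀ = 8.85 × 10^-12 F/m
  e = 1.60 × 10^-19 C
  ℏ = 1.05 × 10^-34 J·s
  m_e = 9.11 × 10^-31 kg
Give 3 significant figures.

One atomic unit of pressure: P_au = E_h/a₀³ = m_e⁴e¹⁰/((4πε₀)⁵ℏ⁸) = 3.01 × 10^13 Pa.
820 × 3.01 × 10^13 Pa = 2.47 × 10^16 Pa

2.47 × 10^16 Pa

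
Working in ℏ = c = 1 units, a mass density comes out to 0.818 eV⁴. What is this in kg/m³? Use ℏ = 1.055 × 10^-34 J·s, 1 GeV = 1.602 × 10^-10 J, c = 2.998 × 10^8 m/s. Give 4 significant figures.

1.894 × 10^-16 kg/m³

Mass density is [E]/(c²[L]³) = [E]⁴/(ℏ³c⁵).
1 GeV⁴ → 1/(ℏ³c⁵) × (1 GeV in J)⁴ = 2.316 × 10^20 kg/m³.
Convert the energy scale: 0.818 eV⁴ = 8.18 × 10^-37 GeV⁴.
Result: 8.18 × 10^-37 × 2.316 × 10^20 = 1.894 × 10^-16 kg/m³.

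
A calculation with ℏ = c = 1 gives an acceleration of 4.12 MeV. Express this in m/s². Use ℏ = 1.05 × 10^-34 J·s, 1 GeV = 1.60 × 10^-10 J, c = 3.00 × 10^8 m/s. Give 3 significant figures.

1.88 × 10^30 m/s²

Acceleration is [L]/[T]² = c·[E]/ℏ.
1 GeV → c/ℏ × (1 GeV in J) = 4.57 × 10^32 m/s².
Convert the energy scale: 4.12 MeV = 4.12 × 10^-3 GeV.
Result: 4.12 × 10^-3 × 4.57 × 10^32 = 1.88 × 10^30 m/s².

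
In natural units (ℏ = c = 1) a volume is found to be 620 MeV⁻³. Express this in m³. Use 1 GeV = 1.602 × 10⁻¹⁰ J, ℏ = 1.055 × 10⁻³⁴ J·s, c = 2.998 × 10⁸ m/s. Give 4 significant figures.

Volume is [L]³ = [E]⁻³·(ℏc)³.
1 GeV⁻³ → (ℏc)³ × (1 GeV in J)⁻³ = 7.696 × 10⁻⁴⁸ m³.
Convert the energy scale: 620 MeV⁻³ = 6.20 × 10¹¹ GeV⁻³.
Result: 6.20 × 10¹¹ × 7.696 × 10⁻⁴⁸ = 4.772 × 10⁻³⁶ m³.

4.772 × 10⁻³⁶ m³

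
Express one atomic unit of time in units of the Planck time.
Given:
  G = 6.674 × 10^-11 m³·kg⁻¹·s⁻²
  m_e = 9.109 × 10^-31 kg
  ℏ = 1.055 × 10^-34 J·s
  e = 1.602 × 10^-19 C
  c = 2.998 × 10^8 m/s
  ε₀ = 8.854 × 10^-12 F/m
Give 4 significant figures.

4.494 × 10^26

atomic unit of time: τ_au = (4πε₀)²ℏ³/(m_e e⁴) = 2.423 × 10^-17 s
Planck time: t_P = √(ℏG/c⁵) = 5.392 × 10^-44 s
ratio = 2.423 × 10^-17 / 5.392 × 10^-44 = 4.494 × 10^26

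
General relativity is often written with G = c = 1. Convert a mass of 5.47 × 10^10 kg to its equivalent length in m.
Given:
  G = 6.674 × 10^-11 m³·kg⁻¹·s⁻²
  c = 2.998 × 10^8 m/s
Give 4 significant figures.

In G = c = 1 units mass has dimensions of length; the conversion factor is G/c².
5.47 × 10^10 kg × (G/c²) = 4.062 × 10^-17 m

4.062 × 10^-17 m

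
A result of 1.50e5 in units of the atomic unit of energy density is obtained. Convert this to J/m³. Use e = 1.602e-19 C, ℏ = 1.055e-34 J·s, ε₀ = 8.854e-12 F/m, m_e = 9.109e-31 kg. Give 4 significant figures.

One atomic unit of energy density: u_au = E_h/a₀³ = m_e⁴e¹⁰/((4πε₀)⁵ℏ⁸) = 2.929e13 J/m³.
1.50e5 × 2.929e13 J/m³ = 4.394e18 J/m³

4.394e18 J/m³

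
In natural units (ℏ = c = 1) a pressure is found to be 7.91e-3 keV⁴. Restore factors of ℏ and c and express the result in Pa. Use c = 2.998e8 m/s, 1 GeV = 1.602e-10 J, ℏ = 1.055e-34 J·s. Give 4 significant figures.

Pressure is [E]/[L]³ = [E]⁴/(ℏc)³.
1 GeV⁴ → 1/(ℏc)³ × (1 GeV in J)⁴ = 2.082e37 Pa.
Convert the energy scale: 7.91e-3 keV⁴ = 7.91e-27 GeV⁴.
Result: 7.91e-27 × 2.082e37 = 1.647e11 Pa.

1.647e11 Pa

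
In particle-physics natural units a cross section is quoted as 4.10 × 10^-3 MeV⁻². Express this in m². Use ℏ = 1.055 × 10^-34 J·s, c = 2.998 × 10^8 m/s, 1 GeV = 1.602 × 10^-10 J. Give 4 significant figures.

Area is [L]² = [E]⁻²·(ℏc)²; restore (ℏc)².
1 GeV⁻² → (ℏc)² × (1 GeV in J)⁻² = 3.898 × 10^-32 m².
Convert the energy scale: 4.10 × 10^-3 MeV⁻² = 4.10 × 10^3 GeV⁻².
Result: 4.10 × 10^3 × 3.898 × 10^-32 = 1.598 × 10^-28 m².

1.598 × 10^-28 m²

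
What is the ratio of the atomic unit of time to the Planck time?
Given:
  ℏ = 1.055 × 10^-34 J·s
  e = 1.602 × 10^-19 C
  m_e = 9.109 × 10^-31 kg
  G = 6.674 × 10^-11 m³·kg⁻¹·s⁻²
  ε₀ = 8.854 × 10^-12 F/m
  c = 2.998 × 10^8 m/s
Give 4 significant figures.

atomic unit of time: τ_au = (4πε₀)²ℏ³/(m_e e⁴) = 2.423 × 10^-17 s
Planck time: t_P = √(ℏG/c⁵) = 5.392 × 10^-44 s
ratio = 2.423 × 10^-17 / 5.392 × 10^-44 = 4.494 × 10^26

4.494 × 10^26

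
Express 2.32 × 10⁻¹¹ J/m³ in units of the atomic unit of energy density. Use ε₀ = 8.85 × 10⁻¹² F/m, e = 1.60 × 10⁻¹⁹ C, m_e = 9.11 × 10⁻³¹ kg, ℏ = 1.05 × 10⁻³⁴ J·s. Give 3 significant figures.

atomic unit of energy density: u_au = E_h/a₀³ = m_e⁴e¹⁰/((4πε₀)⁵ℏ⁸) = 3.01 × 10¹³ J/m³.
2.32 × 10⁻¹¹ / 3.01 × 10¹³ = 7.70 × 10⁻²⁵

7.70 × 10⁻²⁵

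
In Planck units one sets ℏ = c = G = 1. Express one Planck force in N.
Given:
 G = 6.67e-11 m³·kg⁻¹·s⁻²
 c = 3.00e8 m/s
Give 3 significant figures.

1.21e44 N

F_P = c⁴/G
  = 8.10e33 / 6.67e-11
  = 1.21e44 N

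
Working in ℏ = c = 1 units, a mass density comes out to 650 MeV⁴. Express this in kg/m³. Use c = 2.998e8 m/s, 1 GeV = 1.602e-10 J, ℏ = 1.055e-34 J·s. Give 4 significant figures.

Mass density is [E]/(c²[L]³) = [E]⁴/(ℏ³c⁵).
1 GeV⁴ → 1/(ℏ³c⁵) × (1 GeV in J)⁴ = 2.316e20 kg/m³.
Convert the energy scale: 650 MeV⁴ = 6.50e-10 GeV⁴.
Result: 6.50e-10 × 2.316e20 = 1.505e11 kg/m³.

1.505e11 kg/m³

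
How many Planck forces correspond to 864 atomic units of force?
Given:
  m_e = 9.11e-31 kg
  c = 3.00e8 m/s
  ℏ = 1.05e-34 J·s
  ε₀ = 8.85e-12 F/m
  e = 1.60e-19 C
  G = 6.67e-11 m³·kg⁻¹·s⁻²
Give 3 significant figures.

atomic unit of force: F_au = E_h/a₀ = m_e²e⁶/((4πε₀)³ℏ⁴) = 8.33e-8 N
Planck force: F_P = c⁴/G = 1.21e44 N
864 × 8.33e-8 / 1.21e44 = 5.93e-49

5.93e-49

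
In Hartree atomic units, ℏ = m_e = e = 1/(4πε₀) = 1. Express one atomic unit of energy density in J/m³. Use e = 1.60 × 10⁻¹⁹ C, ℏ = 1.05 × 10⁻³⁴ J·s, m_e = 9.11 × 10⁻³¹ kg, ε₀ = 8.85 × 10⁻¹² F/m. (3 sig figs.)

3.01 × 10¹³ J/m³

The unique combination of the constants set to 1 with dimensions of energy density is u_au = E_h/a₀³ = m_e⁴e¹⁰/((4πε₀)⁵ℏ⁸).
E_h = 4.38 × 10⁻¹⁸ J
a₀ = 5.26 × 10⁻¹¹ m
E_h/a₀³ = 3.01 × 10¹³ J/m³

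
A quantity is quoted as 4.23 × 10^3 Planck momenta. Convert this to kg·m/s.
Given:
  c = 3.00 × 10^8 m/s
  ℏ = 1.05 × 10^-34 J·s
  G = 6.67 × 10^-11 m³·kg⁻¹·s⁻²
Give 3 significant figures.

2.76 × 10^4 kg·m/s

One Planck momentum: p_P = √(ℏc³/G) = 6.52 kg·m/s.
4.23 × 10^3 × 6.52 kg·m/s = 2.76 × 10^4 kg·m/s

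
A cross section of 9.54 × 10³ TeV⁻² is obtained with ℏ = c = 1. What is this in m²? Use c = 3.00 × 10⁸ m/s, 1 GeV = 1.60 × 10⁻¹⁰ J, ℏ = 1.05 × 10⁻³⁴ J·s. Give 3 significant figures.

Area is [L]² = [E]⁻²·(ℏc)²; restore (ℏc)².
1 GeV⁻² → (ℏc)² × (1 GeV in J)⁻² = 3.88 × 10⁻³² m².
Convert the energy scale: 9.54 × 10³ TeV⁻² = 9.54 × 10⁻³ GeV⁻².
Result: 9.54 × 10⁻³ × 3.88 × 10⁻³² = 3.70 × 10⁻³⁴ m².

3.70 × 10⁻³⁴ m²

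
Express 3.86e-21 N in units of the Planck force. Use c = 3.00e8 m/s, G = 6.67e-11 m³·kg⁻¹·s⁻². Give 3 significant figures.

3.18e-65

Planck force: F_P = c⁴/G = 1.21e44 N.
3.86e-21 / 1.21e44 = 3.18e-65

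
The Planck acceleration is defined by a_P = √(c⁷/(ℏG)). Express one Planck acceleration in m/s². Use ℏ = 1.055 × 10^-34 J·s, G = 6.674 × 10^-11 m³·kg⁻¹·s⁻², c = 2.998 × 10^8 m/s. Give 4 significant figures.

a_P = √(c⁷/(ℏG))
  = √(3.092 × 10^103)
  = 5.560 × 10^51 m/s²

5.560 × 10^51 m/s²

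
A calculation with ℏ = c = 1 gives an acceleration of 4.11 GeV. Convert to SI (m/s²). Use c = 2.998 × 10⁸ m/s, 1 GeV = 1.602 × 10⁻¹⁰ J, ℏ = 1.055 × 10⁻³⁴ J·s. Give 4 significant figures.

1.871 × 10³³ m/s²

Acceleration is [L]/[T]² = c·[E]/ℏ.
1 GeV → c/ℏ × (1 GeV in J) = 4.552 × 10³² m/s².
Result: 4.11 × 4.552 × 10³² = 1.871 × 10³³ m/s².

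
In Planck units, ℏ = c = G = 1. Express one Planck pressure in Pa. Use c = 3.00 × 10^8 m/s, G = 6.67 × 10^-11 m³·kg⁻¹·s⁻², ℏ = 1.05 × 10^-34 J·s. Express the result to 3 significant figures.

Dimensional analysis gives p_P = c⁷/(ℏG²).
  = 2.19 × 10^59 / 4.67 × 10^-55
  = 4.68 × 10^113 Pa

4.68 × 10^113 Pa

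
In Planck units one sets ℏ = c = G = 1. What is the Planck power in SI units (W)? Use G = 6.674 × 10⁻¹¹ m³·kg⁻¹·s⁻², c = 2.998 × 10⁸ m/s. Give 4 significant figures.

P_P = c⁵/G
  = 2.422 × 10⁴² / 6.674 × 10⁻¹¹
  = 3.629 × 10⁵² W

3.629 × 10⁵² W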